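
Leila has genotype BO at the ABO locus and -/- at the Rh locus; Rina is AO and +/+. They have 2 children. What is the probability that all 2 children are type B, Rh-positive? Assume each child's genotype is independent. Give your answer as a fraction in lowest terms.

ABO cross BO × AO → 1/4 O, 1/4 A, 1/4 B, 1/4 AB.
Rh cross -/- × +/+ → 1 Rh+; so P(type B, Rh-positive) = 1/4 × 1 = 1/4 per child.
All 2 independent: (1/4)^2 = 1/16.

1/16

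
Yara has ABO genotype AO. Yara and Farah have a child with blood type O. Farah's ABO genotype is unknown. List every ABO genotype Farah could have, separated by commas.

For each candidate genotype of Farah, check whether crossing it with AO can produce every observed child phenotype.
  AA → possible child types {A} ✗
  AB → possible child types {A, B, AB} ✗
  AO → possible child types {O, A} ✓
  BB → possible child types {B, AB} ✗
  BO → possible child types {O, A, B, AB} ✓
  OO → possible child types {O, A} ✓

AO, BO, OO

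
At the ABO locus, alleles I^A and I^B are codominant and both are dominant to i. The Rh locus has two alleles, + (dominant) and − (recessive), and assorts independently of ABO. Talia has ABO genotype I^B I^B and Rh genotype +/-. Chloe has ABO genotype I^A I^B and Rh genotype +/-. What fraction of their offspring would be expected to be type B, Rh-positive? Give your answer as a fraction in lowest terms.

3/8

ABO cross I^B I^B × I^A I^B → offspring phenotypes: 1/2 B, 1/2 AB.
Rh cross +/- × +/- → 3/4 Rh+, 1/4 Rh-.
Independent loci: P(type B, Rh-positive) = 1/2 × 3/4 = 3/8.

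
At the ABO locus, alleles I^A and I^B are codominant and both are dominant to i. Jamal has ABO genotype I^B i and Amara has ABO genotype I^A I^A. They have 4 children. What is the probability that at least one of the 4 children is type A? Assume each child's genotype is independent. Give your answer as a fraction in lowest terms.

15/16

ABO cross I^B i × I^A I^A → 1/2 A, 1/2 AB.
So P(type A) = 1/2 per child.
P(none) = (1/2)^4 = 1/16; P(at least one) = 1 − 1/16 = 15/16.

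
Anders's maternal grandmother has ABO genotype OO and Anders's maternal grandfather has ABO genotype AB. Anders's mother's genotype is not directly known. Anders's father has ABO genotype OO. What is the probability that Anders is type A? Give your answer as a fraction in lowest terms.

1/4

Anders's mother's ABO genotype from OO × AB: 1/2 AO, 1/2 BO.
Crossing each possibility with the father OO and summing P(type A): 1/2·1/2 + 1/2·0 = 1/4.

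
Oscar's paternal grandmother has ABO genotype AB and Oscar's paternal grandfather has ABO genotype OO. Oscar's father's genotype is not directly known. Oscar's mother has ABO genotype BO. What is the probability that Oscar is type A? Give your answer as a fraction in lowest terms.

1/8

Oscar's father's ABO genotype from AB × OO: 1/2 AO, 1/2 BO.
Crossing each possibility with the mother BO and summing P(type A): 1/2·1/4 + 1/2·0 = 1/8.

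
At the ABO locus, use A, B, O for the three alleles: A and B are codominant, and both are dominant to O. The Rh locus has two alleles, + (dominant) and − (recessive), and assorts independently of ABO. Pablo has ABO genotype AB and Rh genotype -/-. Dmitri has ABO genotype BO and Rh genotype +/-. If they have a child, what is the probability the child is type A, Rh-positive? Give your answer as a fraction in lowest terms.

1/8

ABO cross AB × BO → offspring phenotypes: 1/4 A, 1/2 B, 1/4 AB.
Rh cross -/- × +/- → 1/2 Rh+, 1/2 Rh-.
Independent loci: P(type A, Rh-positive) = 1/4 × 1/2 = 1/8.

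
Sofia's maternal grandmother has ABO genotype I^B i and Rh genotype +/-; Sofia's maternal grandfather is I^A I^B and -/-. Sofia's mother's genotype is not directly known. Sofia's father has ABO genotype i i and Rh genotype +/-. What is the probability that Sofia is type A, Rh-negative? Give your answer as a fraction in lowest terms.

3/32

Sofia's mother's ABO genotype from I^B i × I^A I^B: 1/4 I^A I^B, 1/4 I^A i, 1/4 I^B I^B, 1/4 I^B i.
Crossing each possibility with the father i i and summing P(type A): 1/4·1/2 + 1/4·1/2 + 1/4·0 + 1/4·0 = 1/4.
Similarly for Rh via the mother's Rh distribution: P(Rh-) = 3/8.
Independent loci: 1/4 × 3/8 = 3/32.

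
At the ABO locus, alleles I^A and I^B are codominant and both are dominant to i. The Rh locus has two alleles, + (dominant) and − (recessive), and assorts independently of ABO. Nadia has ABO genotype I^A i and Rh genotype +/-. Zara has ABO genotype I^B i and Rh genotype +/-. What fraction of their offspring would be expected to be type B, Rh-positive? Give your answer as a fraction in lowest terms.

ABO cross I^A i × I^B i → offspring phenotypes: 1/4 O, 1/4 A, 1/4 B, 1/4 AB.
Rh cross +/- × +/- → 3/4 Rh+, 1/4 Rh-.
Independent loci: P(type B, Rh-positive) = 1/4 × 3/4 = 3/16.

3/16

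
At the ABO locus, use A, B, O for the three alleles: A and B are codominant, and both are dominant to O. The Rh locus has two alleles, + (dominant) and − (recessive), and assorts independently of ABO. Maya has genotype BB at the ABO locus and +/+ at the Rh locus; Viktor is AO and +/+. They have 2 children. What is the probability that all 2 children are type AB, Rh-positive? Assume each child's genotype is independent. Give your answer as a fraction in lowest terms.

1/4

ABO cross BB × AO → 1/2 B, 1/2 AB.
Rh cross +/+ × +/+ → 1 Rh+; so P(type AB, Rh-positive) = 1/2 × 1 = 1/2 per child.
All 2 independent: (1/2)^2 = 1/4.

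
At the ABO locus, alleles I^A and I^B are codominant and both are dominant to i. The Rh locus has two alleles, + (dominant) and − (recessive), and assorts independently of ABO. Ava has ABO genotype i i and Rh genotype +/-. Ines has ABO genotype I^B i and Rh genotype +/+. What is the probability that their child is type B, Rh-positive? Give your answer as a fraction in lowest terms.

1/2

ABO cross i i × I^B i → offspring phenotypes: 1/2 O, 1/2 B.
Rh cross +/- × +/+ → 1 Rh+.
Independent loci: P(type B, Rh-positive) = 1/2 × 1 = 1/2.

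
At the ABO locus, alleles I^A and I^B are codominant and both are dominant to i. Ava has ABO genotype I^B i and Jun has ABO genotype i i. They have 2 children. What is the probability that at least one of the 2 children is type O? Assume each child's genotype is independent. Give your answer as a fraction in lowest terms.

3/4

ABO cross I^B i × i i → 1/2 O, 1/2 B.
So P(type O) = 1/2 per child.
P(none) = (1/2)^2 = 1/4; P(at least one) = 1 − 1/4 = 3/4.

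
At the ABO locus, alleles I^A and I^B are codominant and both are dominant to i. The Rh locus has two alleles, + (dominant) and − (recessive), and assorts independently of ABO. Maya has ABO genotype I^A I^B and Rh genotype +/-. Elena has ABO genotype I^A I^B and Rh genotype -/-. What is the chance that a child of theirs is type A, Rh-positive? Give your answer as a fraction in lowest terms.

ABO cross I^A I^B × I^A I^B → offspring phenotypes: 1/4 A, 1/4 B, 1/2 AB.
Rh cross +/- × -/- → 1/2 Rh+, 1/2 Rh-.
Independent loci: P(type A, Rh-positive) = 1/4 × 1/2 = 1/8.

1/8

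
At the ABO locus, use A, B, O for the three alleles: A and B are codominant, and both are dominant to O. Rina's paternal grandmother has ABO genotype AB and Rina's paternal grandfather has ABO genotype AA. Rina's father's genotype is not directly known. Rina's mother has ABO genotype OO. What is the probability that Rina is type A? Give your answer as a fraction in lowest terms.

Rina's father's ABO genotype from AB × AA: 1/2 AA, 1/2 AB.
Crossing each possibility with the mother OO and summing P(type A): 1/2·1 + 1/2·1/2 = 3/4.

3/4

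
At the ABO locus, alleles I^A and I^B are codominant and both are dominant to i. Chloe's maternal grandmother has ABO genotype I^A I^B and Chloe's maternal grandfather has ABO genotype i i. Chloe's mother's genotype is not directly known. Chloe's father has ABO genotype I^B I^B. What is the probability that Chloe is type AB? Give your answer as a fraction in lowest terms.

1/4

Chloe's mother's ABO genotype from I^A I^B × i i: 1/2 I^A i, 1/2 I^B i.
Crossing each possibility with the father I^B I^B and summing P(type AB): 1/2·1/2 + 1/2·0 = 1/4.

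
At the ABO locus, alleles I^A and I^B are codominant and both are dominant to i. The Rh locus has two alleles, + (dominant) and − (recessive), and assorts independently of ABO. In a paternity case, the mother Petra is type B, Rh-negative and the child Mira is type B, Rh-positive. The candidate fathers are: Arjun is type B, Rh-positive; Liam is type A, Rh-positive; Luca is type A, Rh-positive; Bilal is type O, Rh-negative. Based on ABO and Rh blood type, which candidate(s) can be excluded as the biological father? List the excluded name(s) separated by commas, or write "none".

A candidate is excluded only if no genotype consistent with his phenotype could produce a type B, Rh-positive child with a type B, Rh-negative mother.
Bilal (type O, Rh-): no genotype consistent with that phenotype can produce a type-B Rh+ child with a type-B mother.

Bilal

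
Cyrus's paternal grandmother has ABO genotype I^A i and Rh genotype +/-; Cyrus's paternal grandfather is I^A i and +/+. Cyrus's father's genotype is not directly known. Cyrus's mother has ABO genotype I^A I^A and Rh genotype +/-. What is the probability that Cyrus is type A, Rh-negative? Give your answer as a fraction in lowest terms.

Cyrus's father's ABO genotype from I^A i × I^A i: 1/4 I^A I^A, 1/2 I^A i, 1/4 i i.
Crossing each possibility with the mother I^A I^A and summing P(type A): 1/4·1 + 1/2·1 + 1/4·1 = 1.
Similarly for Rh via the father's Rh distribution: P(Rh-) = 1/8.
Independent loci: 1 × 1/8 = 1/8.

1/8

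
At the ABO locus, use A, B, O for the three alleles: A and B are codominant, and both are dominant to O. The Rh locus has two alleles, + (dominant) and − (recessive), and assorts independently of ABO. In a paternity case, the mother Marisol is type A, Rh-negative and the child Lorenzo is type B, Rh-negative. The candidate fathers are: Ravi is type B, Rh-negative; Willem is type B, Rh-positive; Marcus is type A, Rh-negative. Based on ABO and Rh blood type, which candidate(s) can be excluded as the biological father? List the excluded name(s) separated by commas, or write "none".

Marcus

A candidate is excluded only if no genotype consistent with his phenotype could produce a type B, Rh-negative child with a type A, Rh-negative mother.
Marcus (type A, Rh-): no genotype consistent with that phenotype can produce a type-B Rh- child with a type-A mother.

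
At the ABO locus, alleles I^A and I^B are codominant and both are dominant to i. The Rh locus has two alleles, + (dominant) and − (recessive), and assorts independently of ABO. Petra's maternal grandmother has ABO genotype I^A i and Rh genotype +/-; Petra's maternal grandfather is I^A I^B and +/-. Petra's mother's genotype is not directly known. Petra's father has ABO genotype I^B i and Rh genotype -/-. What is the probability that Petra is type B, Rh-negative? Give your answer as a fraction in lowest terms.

3/16

Petra's mother's ABO genotype from I^A i × I^A I^B: 1/4 I^A I^A, 1/4 I^A I^B, 1/4 I^A i, 1/4 I^B i.
Crossing each possibility with the father I^B i and summing P(type B): 1/4·0 + 1/4·1/2 + 1/4·1/4 + 1/4·3/4 = 3/8.
Similarly for Rh via the mother's Rh distribution: P(Rh-) = 1/2.
Independent loci: 3/8 × 1/2 = 3/16.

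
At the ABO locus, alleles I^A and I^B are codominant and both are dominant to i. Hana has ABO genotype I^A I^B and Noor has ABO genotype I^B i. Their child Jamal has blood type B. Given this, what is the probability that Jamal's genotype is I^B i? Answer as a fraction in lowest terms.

Cross I^A I^B × I^B i → 1/4 I^A I^B, 1/4 I^A i, 1/4 I^B I^B, 1/4 I^B i.
Type-B genotypes among offspring: I^B I^B (1/4), I^B i (1/4); total 1/2.
P(I^B i | type B) = (1/4) / (1/2) = 1/2.

1/2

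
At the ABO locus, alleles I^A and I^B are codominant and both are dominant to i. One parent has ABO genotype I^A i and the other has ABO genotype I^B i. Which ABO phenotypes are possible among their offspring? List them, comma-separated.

O, A, B, AB

Gametes from I^A i × I^B i give offspring ABO genotypes I^A I^B, I^A i, I^B i, i i, i.e. phenotypes O, A, B, AB.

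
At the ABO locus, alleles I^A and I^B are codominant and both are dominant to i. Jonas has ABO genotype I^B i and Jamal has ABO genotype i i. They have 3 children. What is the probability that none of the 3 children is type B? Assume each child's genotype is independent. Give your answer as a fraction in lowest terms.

ABO cross I^B i × i i → 1/2 O, 1/2 B.
So P(type B) = 1/2 per child.
P(not type B) = 1/2 for one child; (1/2)^3 = 1/8.

1/8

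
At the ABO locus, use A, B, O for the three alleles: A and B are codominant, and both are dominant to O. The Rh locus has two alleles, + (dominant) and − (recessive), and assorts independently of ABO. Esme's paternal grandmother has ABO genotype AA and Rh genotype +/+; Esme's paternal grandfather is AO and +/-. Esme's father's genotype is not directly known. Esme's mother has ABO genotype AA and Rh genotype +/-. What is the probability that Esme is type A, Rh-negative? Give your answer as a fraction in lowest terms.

1/8

Esme's father's ABO genotype from AA × AO: 1/2 AA, 1/2 AO.
Crossing each possibility with the mother AA and summing P(type A): 1/2·1 + 1/2·1 = 1.
Similarly for Rh via the father's Rh distribution: P(Rh-) = 1/8.
Independent loci: 1 × 1/8 = 1/8.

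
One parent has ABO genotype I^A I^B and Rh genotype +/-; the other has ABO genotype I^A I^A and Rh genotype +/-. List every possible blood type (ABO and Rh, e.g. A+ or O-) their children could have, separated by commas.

Gametes from I^A I^B × I^A I^A give offspring ABO genotypes I^A I^A, I^A I^B, i.e. phenotypes A, AB.
Rh cross +/- × +/- → phenotypes Rh+, Rh-.
Combining independently: A+, A-, AB+, AB-.

A+, A-, AB+, AB-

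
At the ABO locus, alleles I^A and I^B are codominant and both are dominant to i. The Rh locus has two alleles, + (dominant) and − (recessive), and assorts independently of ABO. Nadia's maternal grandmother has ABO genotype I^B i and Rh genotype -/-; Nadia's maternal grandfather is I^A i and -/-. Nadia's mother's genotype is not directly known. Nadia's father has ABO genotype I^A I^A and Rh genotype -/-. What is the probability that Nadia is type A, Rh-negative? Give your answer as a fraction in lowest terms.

3/4

Nadia's mother's ABO genotype from I^B i × I^A i: 1/4 I^A I^B, 1/4 I^A i, 1/4 I^B i, 1/4 i i.
Crossing each possibility with the father I^A I^A and summing P(type A): 1/4·1/2 + 1/4·1 + 1/4·1/2 + 1/4·1 = 3/4.
Similarly for Rh via the mother's Rh distribution: P(Rh-) = 1.
Independent loci: 3/4 × 1 = 3/4.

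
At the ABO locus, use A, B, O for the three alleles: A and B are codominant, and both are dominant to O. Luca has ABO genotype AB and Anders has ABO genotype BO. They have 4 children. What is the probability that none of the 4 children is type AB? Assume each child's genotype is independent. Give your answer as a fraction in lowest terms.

81/256

ABO cross AB × BO → 1/4 A, 1/2 B, 1/4 AB.
So P(type AB) = 1/4 per child.
P(not type AB) = 3/4 for one child; (3/4)^4 = 81/256.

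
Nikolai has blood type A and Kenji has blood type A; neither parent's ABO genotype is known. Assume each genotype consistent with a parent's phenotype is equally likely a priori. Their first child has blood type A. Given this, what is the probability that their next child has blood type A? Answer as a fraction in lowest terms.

Possible genotypes: Nikolai ∈ {AA, AO}; Kenji ∈ {AA, AO}.
Weight each parental genotype pair by prior × P(type-A child):
  AA × AA: posterior weight 4/15; P(next child type A) = 1.
  AA × AO: posterior weight 4/15; P(next child type A) = 1.
  AO × AA: posterior weight 4/15; P(next child type A) = 1.
  AO × AO: posterior weight 1/5; P(next child type A) = 3/4.
Weighted sum = 19/20.

19/20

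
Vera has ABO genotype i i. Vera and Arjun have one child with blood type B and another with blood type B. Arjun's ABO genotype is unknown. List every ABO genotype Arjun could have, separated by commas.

For each candidate genotype of Arjun, check whether crossing it with i i can produce every observed child phenotype.
  I^A I^A → possible child types {A} ✗
  I^A I^B → possible child types {A, B} ✓
  I^A i → possible child types {O, A} ✗
  I^B I^B → possible child types {B} ✓
  I^B i → possible child types {O, B} ✓
  i i → possible child types {O} ✗

I^A I^B, I^B I^B, I^B i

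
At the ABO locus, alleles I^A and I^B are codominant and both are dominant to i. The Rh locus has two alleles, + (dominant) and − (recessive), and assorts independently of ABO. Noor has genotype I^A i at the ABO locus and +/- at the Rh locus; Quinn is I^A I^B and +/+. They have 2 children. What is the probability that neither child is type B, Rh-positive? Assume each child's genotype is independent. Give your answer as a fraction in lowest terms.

9/16

ABO cross I^A i × I^A I^B → 1/2 A, 1/4 B, 1/4 AB.
Rh cross +/- × +/+ → 1 Rh+; so P(type B, Rh-positive) = 1/4 × 1 = 1/4 per child.
P(not type B, Rh-positive) = 3/4 for one child; (3/4)^2 = 9/16.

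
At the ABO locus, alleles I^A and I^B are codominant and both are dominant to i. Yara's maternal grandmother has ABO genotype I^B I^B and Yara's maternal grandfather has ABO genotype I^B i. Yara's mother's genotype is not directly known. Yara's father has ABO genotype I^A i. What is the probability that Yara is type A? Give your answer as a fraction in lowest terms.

Yara's mother's ABO genotype from I^B I^B × I^B i: 1/2 I^B I^B, 1/2 I^B i.
Crossing each possibility with the father I^A i and summing P(type A): 1/2·0 + 1/2·1/4 = 1/8.

1/8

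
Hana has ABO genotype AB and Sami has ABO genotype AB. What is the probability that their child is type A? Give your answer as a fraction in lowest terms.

1/4

ABO cross AB × AB → offspring phenotypes: 1/4 A, 1/4 B, 1/2 AB.
So P(type A) = 1/4.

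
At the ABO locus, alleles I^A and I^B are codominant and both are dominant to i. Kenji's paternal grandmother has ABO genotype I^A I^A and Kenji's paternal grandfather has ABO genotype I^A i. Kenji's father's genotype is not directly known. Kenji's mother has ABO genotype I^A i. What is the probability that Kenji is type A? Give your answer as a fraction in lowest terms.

7/8

Kenji's father's ABO genotype from I^A I^A × I^A i: 1/2 I^A I^A, 1/2 I^A i.
Crossing each possibility with the mother I^A i and summing P(type A): 1/2·1 + 1/2·3/4 = 7/8.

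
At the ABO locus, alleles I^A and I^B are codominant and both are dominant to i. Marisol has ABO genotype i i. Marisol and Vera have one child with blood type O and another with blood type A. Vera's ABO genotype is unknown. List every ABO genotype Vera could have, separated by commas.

I^A i

For each candidate genotype of Vera, check whether crossing it with i i can produce every observed child phenotype.
  I^A I^A → possible child types {A} ✗
  I^A I^B → possible child types {A, B} ✗
  I^A i → possible child types {O, A} ✓
  I^B I^B → possible child types {B} ✗
  I^B i → possible child types {O, B} ✗
  i i → possible child types {O} ✗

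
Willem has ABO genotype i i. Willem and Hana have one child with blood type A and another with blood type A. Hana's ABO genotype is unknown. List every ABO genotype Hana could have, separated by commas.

For each candidate genotype of Hana, check whether crossing it with i i can produce every observed child phenotype.
  I^A I^A → possible child types {A} ✓
  I^A I^B → possible child types {A, B} ✓
  I^A i → possible child types {O, A} ✓
  I^B I^B → possible child types {B} ✗
  I^B i → possible child types {O, B} ✗
  i i → possible child types {O} ✗

I^A I^A, I^A I^B, I^A i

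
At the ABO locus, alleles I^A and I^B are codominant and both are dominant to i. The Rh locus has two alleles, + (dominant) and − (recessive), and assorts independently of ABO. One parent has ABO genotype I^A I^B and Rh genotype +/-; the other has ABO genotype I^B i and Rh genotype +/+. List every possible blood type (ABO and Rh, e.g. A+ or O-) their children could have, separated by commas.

Gametes from I^A I^B × I^B i give offspring ABO genotypes I^A I^B, I^A i, I^B I^B, I^B i, i.e. phenotypes A, B, AB.
Rh cross +/- × +/+ → phenotypes Rh+.
Combining independently: A+, B+, AB+.

A+, B+, AB+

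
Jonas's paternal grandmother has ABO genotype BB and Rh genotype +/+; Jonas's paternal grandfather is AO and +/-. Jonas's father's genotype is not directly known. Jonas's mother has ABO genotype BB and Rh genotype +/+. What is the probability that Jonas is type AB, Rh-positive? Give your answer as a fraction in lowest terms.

1/4

Jonas's father's ABO genotype from BB × AO: 1/2 AB, 1/2 BO.
Crossing each possibility with the mother BB and summing P(type AB): 1/2·1/2 + 1/2·0 = 1/4.
Similarly for Rh via the father's Rh distribution: P(Rh+) = 1.
Independent loci: 1/4 × 1 = 1/4.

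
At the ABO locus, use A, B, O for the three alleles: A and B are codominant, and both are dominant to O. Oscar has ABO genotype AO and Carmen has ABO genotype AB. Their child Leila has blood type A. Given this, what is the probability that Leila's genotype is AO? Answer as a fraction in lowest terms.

Cross AO × AB → 1/4 AA, 1/4 AB, 1/4 AO, 1/4 BO.
Type-A genotypes among offspring: AA (1/4), AO (1/4); total 1/2.
P(AO | type A) = (1/4) / (1/2) = 1/2.

1/2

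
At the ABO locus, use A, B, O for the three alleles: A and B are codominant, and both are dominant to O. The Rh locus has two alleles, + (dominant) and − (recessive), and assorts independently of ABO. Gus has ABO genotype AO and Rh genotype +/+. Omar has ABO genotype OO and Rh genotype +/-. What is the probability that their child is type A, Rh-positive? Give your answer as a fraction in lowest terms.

1/2

ABO cross AO × OO → offspring phenotypes: 1/2 O, 1/2 A.
Rh cross +/+ × +/- → 1 Rh+.
Independent loci: P(type A, Rh-positive) = 1/2 × 1 = 1/2.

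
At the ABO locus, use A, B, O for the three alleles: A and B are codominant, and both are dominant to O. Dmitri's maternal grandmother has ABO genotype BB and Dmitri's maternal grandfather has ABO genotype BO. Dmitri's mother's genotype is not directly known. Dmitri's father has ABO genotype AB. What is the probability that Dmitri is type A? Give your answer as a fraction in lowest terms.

1/8

Dmitri's mother's ABO genotype from BB × BO: 1/2 BB, 1/2 BO.
Crossing each possibility with the father AB and summing P(type A): 1/2·0 + 1/2·1/4 = 1/8.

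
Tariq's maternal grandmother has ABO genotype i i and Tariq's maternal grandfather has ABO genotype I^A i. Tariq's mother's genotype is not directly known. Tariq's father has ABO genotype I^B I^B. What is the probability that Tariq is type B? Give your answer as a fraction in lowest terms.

3/4

Tariq's mother's ABO genotype from i i × I^A i: 1/2 I^A i, 1/2 i i.
Crossing each possibility with the father I^B I^B and summing P(type B): 1/2·1/2 + 1/2·1 = 3/4.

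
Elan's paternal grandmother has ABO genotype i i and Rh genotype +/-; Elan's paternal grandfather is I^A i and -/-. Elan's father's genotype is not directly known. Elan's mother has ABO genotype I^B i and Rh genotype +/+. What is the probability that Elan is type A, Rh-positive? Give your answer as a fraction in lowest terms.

1/8

Elan's father's ABO genotype from i i × I^A i: 1/2 I^A i, 1/2 i i.
Crossing each possibility with the mother I^B i and summing P(type A): 1/2·1/4 + 1/2·0 = 1/8.
Similarly for Rh via the father's Rh distribution: P(Rh+) = 1.
Independent loci: 1/8 × 1 = 1/8.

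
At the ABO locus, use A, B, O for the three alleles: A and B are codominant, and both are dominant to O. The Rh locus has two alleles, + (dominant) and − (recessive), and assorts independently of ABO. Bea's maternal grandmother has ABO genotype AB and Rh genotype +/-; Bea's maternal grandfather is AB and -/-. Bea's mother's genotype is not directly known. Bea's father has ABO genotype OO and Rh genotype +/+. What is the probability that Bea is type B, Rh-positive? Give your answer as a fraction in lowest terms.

Bea's mother's ABO genotype from AB × AB: 1/4 AA, 1/2 AB, 1/4 BB.
Crossing each possibility with the father OO and summing P(type B): 1/4·0 + 1/2·1/2 + 1/4·1 = 1/2.
Similarly for Rh via the mother's Rh distribution: P(Rh+) = 1.
Independent loci: 1/2 × 1 = 1/2.

1/2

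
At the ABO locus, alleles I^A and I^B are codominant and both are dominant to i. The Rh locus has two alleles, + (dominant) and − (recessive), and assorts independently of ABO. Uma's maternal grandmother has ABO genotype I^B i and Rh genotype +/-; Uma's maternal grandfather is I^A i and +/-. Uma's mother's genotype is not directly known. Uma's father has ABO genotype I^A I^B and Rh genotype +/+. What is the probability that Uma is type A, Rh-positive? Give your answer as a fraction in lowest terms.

Uma's mother's ABO genotype from I^B i × I^A i: 1/4 I^A I^B, 1/4 I^A i, 1/4 I^B i, 1/4 i i.
Crossing each possibility with the father I^A I^B and summing P(type A): 1/4·1/4 + 1/4·1/2 + 1/4·1/4 + 1/4·1/2 = 3/8.
Similarly for Rh via the mother's Rh distribution: P(Rh+) = 1.
Independent loci: 3/8 × 1 = 3/8.

3/8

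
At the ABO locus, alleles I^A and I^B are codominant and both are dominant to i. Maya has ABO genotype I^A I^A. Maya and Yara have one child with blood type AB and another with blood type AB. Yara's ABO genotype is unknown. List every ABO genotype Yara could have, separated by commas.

For each candidate genotype of Yara, check whether crossing it with I^A I^A can produce every observed child phenotype.
  I^A I^A → possible child types {A} ✗
  I^A I^B → possible child types {A, AB} ✓
  I^A i → possible child types {A} ✗
  I^B I^B → possible child types {AB} ✓
  I^B i → possible child types {A, AB} ✓
  i i → possible child types {A} ✗

I^A I^B, I^B I^B, I^B i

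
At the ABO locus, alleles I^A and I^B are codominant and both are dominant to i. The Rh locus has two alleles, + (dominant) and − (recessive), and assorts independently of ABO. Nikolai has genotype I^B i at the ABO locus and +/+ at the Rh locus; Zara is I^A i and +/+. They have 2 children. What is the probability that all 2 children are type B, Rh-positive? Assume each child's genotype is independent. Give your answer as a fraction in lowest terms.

1/16

ABO cross I^B i × I^A i → 1/4 O, 1/4 A, 1/4 B, 1/4 AB.
Rh cross +/+ × +/+ → 1 Rh+; so P(type B, Rh-positive) = 1/4 × 1 = 1/4 per child.
All 2 independent: (1/4)^2 = 1/16.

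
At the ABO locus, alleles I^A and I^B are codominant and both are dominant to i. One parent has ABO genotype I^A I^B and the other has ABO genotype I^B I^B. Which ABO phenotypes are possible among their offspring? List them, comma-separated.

B, AB

Gametes from I^A I^B × I^B I^B give offspring ABO genotypes I^A I^B, I^B I^B, i.e. phenotypes B, AB.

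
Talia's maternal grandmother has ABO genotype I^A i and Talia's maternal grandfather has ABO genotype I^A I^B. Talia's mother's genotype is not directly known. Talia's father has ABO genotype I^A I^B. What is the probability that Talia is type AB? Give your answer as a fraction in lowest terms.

3/8

Talia's mother's ABO genotype from I^A i × I^A I^B: 1/4 I^A I^A, 1/4 I^A I^B, 1/4 I^A i, 1/4 I^B i.
Crossing each possibility with the father I^A I^B and summing P(type AB): 1/4·1/2 + 1/4·1/2 + 1/4·1/4 + 1/4·1/4 = 3/8.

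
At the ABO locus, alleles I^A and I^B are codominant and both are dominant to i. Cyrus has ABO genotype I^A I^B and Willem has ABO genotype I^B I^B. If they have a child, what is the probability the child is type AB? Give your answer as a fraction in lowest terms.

1/2

ABO cross I^A I^B × I^B I^B → offspring phenotypes: 1/2 B, 1/2 AB.
So P(type AB) = 1/2.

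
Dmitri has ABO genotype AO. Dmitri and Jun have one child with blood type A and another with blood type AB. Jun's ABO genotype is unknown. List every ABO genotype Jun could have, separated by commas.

AB, BO

For each candidate genotype of Jun, check whether crossing it with AO can produce every observed child phenotype.
  AA → possible child types {A} ✗
  AB → possible child types {A, B, AB} ✓
  AO → possible child types {O, A} ✗
  BB → possible child types {B, AB} ✗
  BO → possible child types {O, A, B, AB} ✓
  OO → possible child types {O, A} ✗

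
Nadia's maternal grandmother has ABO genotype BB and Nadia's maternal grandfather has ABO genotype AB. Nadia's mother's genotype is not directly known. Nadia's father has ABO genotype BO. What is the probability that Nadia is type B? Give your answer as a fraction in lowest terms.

Nadia's mother's ABO genotype from BB × AB: 1/2 AB, 1/2 BB.
Crossing each possibility with the father BO and summing P(type B): 1/2·1/2 + 1/2·1 = 3/4.

3/4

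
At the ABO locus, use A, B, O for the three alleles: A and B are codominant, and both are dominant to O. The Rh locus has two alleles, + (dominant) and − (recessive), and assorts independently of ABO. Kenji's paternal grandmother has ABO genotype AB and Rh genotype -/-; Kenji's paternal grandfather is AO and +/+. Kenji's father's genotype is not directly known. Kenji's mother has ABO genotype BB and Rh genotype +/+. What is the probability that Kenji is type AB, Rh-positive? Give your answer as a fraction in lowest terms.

Kenji's father's ABO genotype from AB × AO: 1/4 AA, 1/4 AB, 1/4 AO, 1/4 BO.
Crossing each possibility with the mother BB and summing P(type AB): 1/4·1 + 1/4·1/2 + 1/4·1/2 + 1/4·0 = 1/2.
Similarly for Rh via the father's Rh distribution: P(Rh+) = 1.
Independent loci: 1/2 × 1 = 1/2.

1/2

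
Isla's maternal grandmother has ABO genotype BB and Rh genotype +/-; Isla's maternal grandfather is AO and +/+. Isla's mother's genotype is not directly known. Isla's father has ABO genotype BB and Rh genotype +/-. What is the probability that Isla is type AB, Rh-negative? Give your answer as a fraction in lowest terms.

Isla's mother's ABO genotype from BB × AO: 1/2 AB, 1/2 BO.
Crossing each possibility with the father BB and summing P(type AB): 1/2·1/2 + 1/2·0 = 1/4.
Similarly for Rh via the mother's Rh distribution: P(Rh-) = 1/8.
Independent loci: 1/4 × 1/8 = 1/32.

1/32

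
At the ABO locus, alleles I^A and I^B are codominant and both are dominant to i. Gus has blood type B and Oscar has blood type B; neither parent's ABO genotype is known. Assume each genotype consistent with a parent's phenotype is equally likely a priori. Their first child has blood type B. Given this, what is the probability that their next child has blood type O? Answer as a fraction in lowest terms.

Possible genotypes: Gus ∈ {I^B I^B, I^B i}; Oscar ∈ {I^B I^B, I^B i}.
Weight each parental genotype pair by prior × P(type-B child):
  I^B I^B × I^B I^B: posterior weight 4/15; P(next child type O) = 0.
  I^B I^B × I^B i: posterior weight 4/15; P(next child type O) = 0.
  I^B i × I^B I^B: posterior weight 4/15; P(next child type O) = 0.
  I^B i × I^B i: posterior weight 1/5; P(next child type O) = 1/4.
Weighted sum = 1/20.

1/20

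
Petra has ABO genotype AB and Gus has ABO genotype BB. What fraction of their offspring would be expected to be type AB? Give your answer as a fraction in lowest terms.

1/2

ABO cross AB × BB → offspring phenotypes: 1/2 B, 1/2 AB.
So P(type AB) = 1/2.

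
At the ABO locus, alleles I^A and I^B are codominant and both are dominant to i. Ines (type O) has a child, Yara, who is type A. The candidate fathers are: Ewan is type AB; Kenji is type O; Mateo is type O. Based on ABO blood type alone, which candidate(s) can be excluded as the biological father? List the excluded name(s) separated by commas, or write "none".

Kenji, Mateo

A candidate is excluded only if no genotype consistent with his phenotype could produce a type A child with a type O mother.
Kenji (type O): no genotype consistent with that phenotype can produce a type-A child with a type-O mother.
Mateo (type O): no genotype consistent with that phenotype can produce a type-A child with a type-O mother.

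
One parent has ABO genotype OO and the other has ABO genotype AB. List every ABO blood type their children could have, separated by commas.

A, B

Gametes from OO × AB give offspring ABO genotypes AO, BO, i.e. phenotypes A, B.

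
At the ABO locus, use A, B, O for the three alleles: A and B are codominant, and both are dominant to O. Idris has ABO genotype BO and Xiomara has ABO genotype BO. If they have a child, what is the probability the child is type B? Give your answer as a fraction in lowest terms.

3/4

ABO cross BO × BO → offspring phenotypes: 1/4 O, 3/4 B.
So P(type B) = 3/4.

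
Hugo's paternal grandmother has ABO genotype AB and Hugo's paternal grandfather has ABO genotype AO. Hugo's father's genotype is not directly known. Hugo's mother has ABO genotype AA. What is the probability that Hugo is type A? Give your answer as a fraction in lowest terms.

Hugo's father's ABO genotype from AB × AO: 1/4 AA, 1/4 AB, 1/4 AO, 1/4 BO.
Crossing each possibility with the mother AA and summing P(type A): 1/4·1 + 1/4·1/2 + 1/4·1 + 1/4·1/2 = 3/4.

3/4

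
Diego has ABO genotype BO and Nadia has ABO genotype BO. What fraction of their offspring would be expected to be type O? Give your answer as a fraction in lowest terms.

1/4

ABO cross BO × BO → offspring phenotypes: 1/4 O, 3/4 B.
So P(type O) = 1/4.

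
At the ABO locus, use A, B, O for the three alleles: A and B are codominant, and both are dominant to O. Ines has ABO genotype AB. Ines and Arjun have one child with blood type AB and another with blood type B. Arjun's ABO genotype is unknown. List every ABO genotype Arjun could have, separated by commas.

For each candidate genotype of Arjun, check whether crossing it with AB can produce every observed child phenotype.
  AA → possible child types {A, AB} ✗
  AB → possible child types {A, B, AB} ✓
  AO → possible child types {A, B, AB} ✓
  BB → possible child types {B, AB} ✓
  BO → possible child types {A, B, AB} ✓
  OO → possible child types {A, B} ✗

AB, AO, BB, BO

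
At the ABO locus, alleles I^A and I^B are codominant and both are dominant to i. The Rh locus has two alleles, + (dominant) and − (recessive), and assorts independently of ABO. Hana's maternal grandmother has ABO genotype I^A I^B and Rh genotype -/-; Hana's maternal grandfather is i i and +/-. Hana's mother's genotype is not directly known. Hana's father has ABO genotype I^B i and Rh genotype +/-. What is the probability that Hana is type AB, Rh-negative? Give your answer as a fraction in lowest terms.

Hana's mother's ABO genotype from I^A I^B × i i: 1/2 I^A i, 1/2 I^B i.
Crossing each possibility with the father I^B i and summing P(type AB): 1/2·1/4 + 1/2·0 = 1/8.
Similarly for Rh via the mother's Rh distribution: P(Rh-) = 3/8.
Independent loci: 1/8 × 3/8 = 3/64.

3/64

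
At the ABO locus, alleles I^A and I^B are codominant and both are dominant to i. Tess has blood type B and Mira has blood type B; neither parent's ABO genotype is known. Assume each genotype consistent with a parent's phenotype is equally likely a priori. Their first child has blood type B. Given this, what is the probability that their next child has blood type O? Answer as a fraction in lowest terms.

1/20

Possible genotypes: Tess ∈ {I^B I^B, I^B i}; Mira ∈ {I^B I^B, I^B i}.
Weight each parental genotype pair by prior × P(type-B child):
  I^B I^B × I^B I^B: posterior weight 4/15; P(next child type O) = 0.
  I^B I^B × I^B i: posterior weight 4/15; P(next child type O) = 0.
  I^B i × I^B I^B: posterior weight 4/15; P(next child type O) = 0.
  I^B i × I^B i: posterior weight 1/5; P(next child type O) = 1/4.
Weighted sum = 1/20.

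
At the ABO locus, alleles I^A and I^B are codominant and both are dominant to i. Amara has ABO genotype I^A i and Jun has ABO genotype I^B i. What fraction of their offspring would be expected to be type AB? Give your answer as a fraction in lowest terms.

1/4

ABO cross I^A i × I^B i → offspring phenotypes: 1/4 O, 1/4 A, 1/4 B, 1/4 AB.
So P(type AB) = 1/4.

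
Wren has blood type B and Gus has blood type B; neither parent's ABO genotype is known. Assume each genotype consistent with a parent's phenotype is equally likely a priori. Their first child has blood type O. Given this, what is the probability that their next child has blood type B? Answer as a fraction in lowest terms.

Possible genotypes: Wren ∈ {BB, BO}; Gus ∈ {BB, BO}.
Weight each parental genotype pair by prior × P(type-O child):
  BO × BO: posterior weight 1; P(next child type B) = 3/4.
Weighted sum = 3/4.

3/4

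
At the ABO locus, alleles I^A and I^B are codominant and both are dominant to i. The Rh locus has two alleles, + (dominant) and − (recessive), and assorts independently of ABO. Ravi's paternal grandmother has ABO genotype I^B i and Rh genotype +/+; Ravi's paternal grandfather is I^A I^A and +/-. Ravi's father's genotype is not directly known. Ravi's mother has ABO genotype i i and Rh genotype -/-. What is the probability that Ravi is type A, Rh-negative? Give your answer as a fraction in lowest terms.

Ravi's father's ABO genotype from I^B i × I^A I^A: 1/2 I^A I^B, 1/2 I^A i.
Crossing each possibility with the mother i i and summing P(type A): 1/2·1/2 + 1/2·1/2 = 1/2.
Similarly for Rh via the father's Rh distribution: P(Rh-) = 1/4.
Independent loci: 1/2 × 1/4 = 1/8.

1/8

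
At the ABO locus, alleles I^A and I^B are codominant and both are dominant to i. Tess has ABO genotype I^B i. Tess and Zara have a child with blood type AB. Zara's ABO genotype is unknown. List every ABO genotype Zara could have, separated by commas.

I^A I^A, I^A I^B, I^A i

For each candidate genotype of Zara, check whether crossing it with I^B i can produce every observed child phenotype.
  I^A I^A → possible child types {A, AB} ✓
  I^A I^B → possible child types {A, B, AB} ✓
  I^A i → possible child types {O, A, B, AB} ✓
  I^B I^B → possible child types {B} ✗
  I^B i → possible child types {O, B} ✗
  i i → possible child types {O, B} ✗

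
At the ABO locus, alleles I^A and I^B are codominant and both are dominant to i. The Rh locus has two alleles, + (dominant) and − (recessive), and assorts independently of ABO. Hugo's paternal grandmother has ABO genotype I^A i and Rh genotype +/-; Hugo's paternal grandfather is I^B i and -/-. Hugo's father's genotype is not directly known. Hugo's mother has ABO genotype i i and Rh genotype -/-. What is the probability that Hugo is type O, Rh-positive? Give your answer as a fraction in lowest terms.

1/8

Hugo's father's ABO genotype from I^A i × I^B i: 1/4 I^A I^B, 1/4 I^A i, 1/4 I^B i, 1/4 i i.
Crossing each possibility with the mother i i and summing P(type O): 1/4·0 + 1/4·1/2 + 1/4·1/2 + 1/4·1 = 1/2.
Similarly for Rh via the father's Rh distribution: P(Rh+) = 1/4.
Independent loci: 1/2 × 1/4 = 1/8.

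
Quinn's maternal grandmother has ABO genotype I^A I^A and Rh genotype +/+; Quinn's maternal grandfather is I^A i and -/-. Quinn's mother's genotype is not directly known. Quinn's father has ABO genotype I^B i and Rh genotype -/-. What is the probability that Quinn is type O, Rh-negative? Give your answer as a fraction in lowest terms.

Quinn's mother's ABO genotype from I^A I^A × I^A i: 1/2 I^A I^A, 1/2 I^A i.
Crossing each possibility with the father I^B i and summing P(type O): 1/2·0 + 1/2·1/4 = 1/8.
Similarly for Rh via the mother's Rh distribution: P(Rh-) = 1/2.
Independent loci: 1/8 × 1/2 = 1/16.

1/16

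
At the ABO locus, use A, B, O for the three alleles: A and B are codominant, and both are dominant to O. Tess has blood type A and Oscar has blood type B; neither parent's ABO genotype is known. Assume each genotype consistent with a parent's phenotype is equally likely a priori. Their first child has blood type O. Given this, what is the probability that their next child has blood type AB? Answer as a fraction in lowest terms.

Possible genotypes: Tess ∈ {AA, AO}; Oscar ∈ {BB, BO}.
Weight each parental genotype pair by prior × P(type-O child):
  AO × BO: posterior weight 1; P(next child type AB) = 1/4.
Weighted sum = 1/4.

1/4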